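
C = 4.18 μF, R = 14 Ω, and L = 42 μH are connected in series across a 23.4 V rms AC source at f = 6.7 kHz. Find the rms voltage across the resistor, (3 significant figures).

ω = 2πf = 42100 rad/s
X_L = ωL = 1.77 Ω
X_C = 1/(ωC) = 5.68 Ω
Net reactance X = X_L − X_C = -3.91 Ω
Z = 14.0 − j3.91 Ω
|Z| = √(14.0² + 3.91²) = 14.5 Ω
I = V/|Z| = 1.61 A
V_R = I·|Z_R| = 1.61 × 14.0 = 22.5 V

22.5 V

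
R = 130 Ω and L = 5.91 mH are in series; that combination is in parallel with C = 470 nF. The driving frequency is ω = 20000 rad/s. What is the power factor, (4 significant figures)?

0.6030

X_L = ωL = 118.2 Ω
X_C = 1/(ωC) = 106.4 Ω
Branch 1 (R+jX_L): Z₁ = 130.0 + j118.2 Ω, |Z₁| = 175.7 Ω
Branch 2 (−jX_C): Z₂ = −j106.4 Ω
Parallel: Z = Z₁Z₂/(Z₁+Z₂), |Z| = 143.2 Ω, ∠Z = -52.92°
cos φ = cos(-52.92°) = 0.6030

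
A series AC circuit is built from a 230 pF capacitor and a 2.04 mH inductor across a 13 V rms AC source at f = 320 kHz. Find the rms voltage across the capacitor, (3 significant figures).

14.5 V

ω = 2πf = 2.011e+06 rad/s
X_L = ωL = 4100 Ω
X_C = 1/(ωC) = 2160 Ω
Net reactance X = X_L − X_C = 1940 Ω
Z = j1940 Ω
|Z| = √(0² + 1940²) = 1940 Ω
I = V/|Z| = 6.70 mA
V_C = I·|Z_C| = 0.00670 × 2160 = 14.5 V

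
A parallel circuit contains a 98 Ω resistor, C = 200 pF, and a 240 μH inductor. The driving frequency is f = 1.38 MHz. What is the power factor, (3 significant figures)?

ω = 2πf = 8.671e+06 rad/s
X_L = ωL = 2080 Ω
X_C = 1/(ωC) = 577 Ω
Parallel: admittances add. Y = 1/R + 1/(jωL) + jωC
Y = (0.0102 + j0.00125) S
|Y| = 0.0103 S → |Z| = 1/|Y| = 97.3 Ω, ∠Z = −∠Y = -7.00°
cos φ = cos(-7.00°) = 0.993

0.993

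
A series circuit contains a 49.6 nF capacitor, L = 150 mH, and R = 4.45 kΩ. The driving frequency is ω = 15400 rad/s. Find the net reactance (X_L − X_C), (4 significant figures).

1001 Ω

X_L = ωL = 2310 Ω
X_C = 1/(ωC) = 1309 Ω
X = 2310 − 1309 = 1001 Ω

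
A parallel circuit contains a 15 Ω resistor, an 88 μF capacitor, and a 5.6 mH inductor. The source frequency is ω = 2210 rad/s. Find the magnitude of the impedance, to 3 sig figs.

X_L = ωL = 12.4 Ω
X_C = 1/(ωC) = 5.14 Ω
Parallel: admittances add. Y = 1/R + 1/(jωL) + jωC
Y = (0.0667 + j0.114) S
|Y| = 0.132 S → |Z| = 1/|Y| = 7.59 Ω, ∠Z = −∠Y = -59.6°

7.59 Ω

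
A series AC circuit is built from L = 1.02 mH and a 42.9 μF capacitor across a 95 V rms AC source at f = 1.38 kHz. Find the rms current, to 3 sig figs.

ω = 2πf = 8671 rad/s
X_L = ωL = 8.84 Ω
X_C = 1/(ωC) = 2.69 Ω
Net reactance X = X_L − X_C = 6.16 Ω
Z = j6.16 Ω
|Z| = √(0² + 6.16²) = 6.16 Ω
I = V/|Z| = 95/6.16 = 15.4 A

15.4 A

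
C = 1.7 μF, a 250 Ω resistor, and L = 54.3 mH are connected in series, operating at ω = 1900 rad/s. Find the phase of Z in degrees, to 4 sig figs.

X_L = ωL = 103.2 Ω
X_C = 1/(ωC) = 309.6 Ω
Net reactance X = X_L − X_C = -206.4 Ω
Z = 250.0 − j206.4 Ω
|Z| = √(250.0² + 206.4²) = 324.2 Ω
∠Z = arctan(-206.4/250.0) = -39.55°

-39.55°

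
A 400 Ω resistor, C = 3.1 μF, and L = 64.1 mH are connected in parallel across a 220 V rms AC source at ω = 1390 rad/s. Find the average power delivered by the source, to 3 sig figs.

121 W

X_L = ωL = 89.1 Ω
X_C = 1/(ωC) = 232 Ω
Parallel: admittances add. Y = 1/R + 1/(jωL) + jωC
Y = (0.00250 − j0.00691) S
|Y| = 0.00735 S → |Z| = 1/|Y| = 136 Ω, ∠Z = −∠Y = 70.1°
I = V/|Z| = 1.62 A
P = VI cos φ = 220 × 1.62 × cos(70.1°) = 121 W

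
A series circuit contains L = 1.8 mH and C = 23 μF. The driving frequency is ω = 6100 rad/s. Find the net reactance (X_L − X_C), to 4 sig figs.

X_L = ωL = 10.98 Ω
X_C = 1/(ωC) = 7.128 Ω
X = 10.98 − 7.128 = 3.852 Ω

3.852 Ω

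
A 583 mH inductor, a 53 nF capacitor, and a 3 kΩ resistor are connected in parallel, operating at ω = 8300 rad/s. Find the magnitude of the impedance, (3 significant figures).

X_L = ωL = 4840 Ω
X_C = 1/(ωC) = 2270 Ω
Parallel: admittances add. Y = 1/R + 1/(jωL) + jωC
Y = (0.000333 + j0.000233) S
|Y| = 0.000407 S → |Z| = 1/|Y| = 2460 Ω, ∠Z = −∠Y = -35.0°

2460 Ω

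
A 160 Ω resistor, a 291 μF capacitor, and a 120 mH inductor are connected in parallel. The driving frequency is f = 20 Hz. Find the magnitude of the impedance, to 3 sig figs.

32.9 Ω

ω = 2πf = 125.7 rad/s
X_L = ωL = 15.1 Ω
X_C = 1/(ωC) = 27.3 Ω
Parallel: admittances add. Y = 1/R + 1/(jωL) + jωC
Y = (0.00625 − j0.0297) S
|Y| = 0.0304 S → |Z| = 1/|Y| = 32.9 Ω, ∠Z = −∠Y = 78.1°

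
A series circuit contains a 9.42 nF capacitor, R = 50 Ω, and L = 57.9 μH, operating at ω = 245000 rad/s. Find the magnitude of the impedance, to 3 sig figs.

X_L = ωL = 14.2 Ω
X_C = 1/(ωC) = 433 Ω
Net reactance X = X_L − X_C = -419 Ω
Z = 50.0 − j419 Ω
|Z| = √(50.0² + 419²) = 422 Ω

422 Ω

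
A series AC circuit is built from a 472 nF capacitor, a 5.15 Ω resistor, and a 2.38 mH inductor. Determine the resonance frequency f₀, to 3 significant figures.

ω₀ = 1/√(LC) = 1/√(0.00238 × 4.72e-07) = 29840 rad/s
f₀ = ω₀/(2π) = 4.75 kHz

4.75 kHz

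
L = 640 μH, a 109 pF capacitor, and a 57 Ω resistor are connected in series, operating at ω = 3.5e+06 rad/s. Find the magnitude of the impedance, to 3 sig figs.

385 Ω

X_L = ωL = 2240 Ω
X_C = 1/(ωC) = 2620 Ω
Net reactance X = X_L − X_C = -381 Ω
Z = 57.0 − j381 Ω
|Z| = √(57.0² + 381²) = 385 Ω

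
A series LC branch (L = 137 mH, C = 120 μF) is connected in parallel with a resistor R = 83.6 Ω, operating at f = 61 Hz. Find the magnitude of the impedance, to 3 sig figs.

28.9 Ω

ω = 2πf = 383.3 rad/s
X_L = ωL = 52.5 Ω
X_C = 1/(ωC) = 21.7 Ω
Branch 1: Z₁ = R = 83.6 Ω
Branch 2 (series LC): Z₂ = j(X_L − X_C) = j30.8 Ω
Parallel: Z = Z₁Z₂/(Z₁+Z₂), |Z| = 28.9 Ω, ∠Z = 69.8°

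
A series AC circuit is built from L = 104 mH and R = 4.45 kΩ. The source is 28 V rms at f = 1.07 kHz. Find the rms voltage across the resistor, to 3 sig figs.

ω = 2πf = 6723 rad/s
X_L = ωL = 699 Ω
Z = 4450 + j699 Ω
|Z| = √(4450² + 699²) = 4500 Ω
I = V/|Z| = 6.22 mA
V_R = I·|Z_R| = 0.00622 × 4450 = 27.7 V

27.7 V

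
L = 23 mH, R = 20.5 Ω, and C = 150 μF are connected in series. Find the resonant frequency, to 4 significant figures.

85.69 Hz

ω₀ = 1/√(LC) = 1/√(0.023 × 0.00015) = 538.4 rad/s
f₀ = ω₀/(2π) = 85.69 Hz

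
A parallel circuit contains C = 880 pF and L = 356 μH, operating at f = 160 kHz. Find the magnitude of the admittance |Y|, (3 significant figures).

1.91 mS

ω = 2πf = 1.005e+06 rad/s
X_L = ωL = 358 Ω
X_C = 1/(ωC) = 1130 Ω
Parallel: admittances add. Y = 1/(jωL) + jωC
Y = (0 − j0.00191) S
|Y| = 0.00191 S → |Z| = 1/|Y| = 524 Ω, ∠Z = −∠Y = 90.0°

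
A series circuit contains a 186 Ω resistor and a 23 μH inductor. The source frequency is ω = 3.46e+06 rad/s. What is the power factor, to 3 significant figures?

X_L = ωL = 79.6 Ω
Z = 186 + j79.6 Ω
|Z| = √(186² + 79.6²) = 202 Ω
∠Z = arctan(79.6/186) = 23.2°
cos φ = cos(23.2°) = 0.919

0.919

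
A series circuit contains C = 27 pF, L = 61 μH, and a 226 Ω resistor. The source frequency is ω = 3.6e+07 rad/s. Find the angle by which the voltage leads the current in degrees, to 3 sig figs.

79.0°

X_L = ωL = 2200 Ω
X_C = 1/(ωC) = 1030 Ω
Net reactance X = X_L − X_C = 1170 Ω
Z = 226 + j1170 Ω
|Z| = √(226² + 1170²) = 1190 Ω
∠Z = arctan(1170/226) = 79.0°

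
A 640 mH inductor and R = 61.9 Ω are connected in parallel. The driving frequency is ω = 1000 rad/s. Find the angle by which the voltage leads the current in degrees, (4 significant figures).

5.524°

X_L = ωL = 640.0 Ω
Parallel: admittances add. Y = 1/R + 1/(jωL)
Y = (0.01616 − j0.001563) S
|Y| = 0.01623 S → |Z| = 1/|Y| = 61.61 Ω, ∠Z = −∠Y = 5.524°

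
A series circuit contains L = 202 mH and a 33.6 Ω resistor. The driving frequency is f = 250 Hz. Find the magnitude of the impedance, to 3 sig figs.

ω = 2πf = 1571 rad/s
X_L = ωL = 317 Ω
Z = 33.6 + j317 Ω
|Z| = √(33.6² + 317²) = 319 Ω

319 Ω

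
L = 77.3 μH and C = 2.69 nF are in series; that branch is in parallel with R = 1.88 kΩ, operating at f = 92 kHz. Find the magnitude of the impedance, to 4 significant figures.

ω = 2πf = 578100 rad/s
X_L = ωL = 44.68 Ω
X_C = 1/(ωC) = 643.1 Ω
Branch 1: Z₁ = R = 1880 Ω
Branch 2 (series LC): Z₂ = j(X_L − X_C) = −j598.4 Ω
Parallel: Z = Z₁Z₂/(Z₁+Z₂), |Z| = 570.2 Ω, ∠Z = -72.34°

570.2 Ω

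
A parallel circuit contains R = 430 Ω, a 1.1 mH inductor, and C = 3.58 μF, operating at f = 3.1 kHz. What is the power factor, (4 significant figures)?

0.1003

ω = 2πf = 19480 rad/s
X_L = ωL = 21.43 Ω
X_C = 1/(ωC) = 14.34 Ω
Parallel: admittances add. Y = 1/R + 1/(jωL) + jωC
Y = (0.002326 + j0.02306) S
|Y| = 0.02317 S → |Z| = 1/|Y| = 43.15 Ω, ∠Z = −∠Y = -84.24°
cos φ = cos(-84.24°) = 0.1003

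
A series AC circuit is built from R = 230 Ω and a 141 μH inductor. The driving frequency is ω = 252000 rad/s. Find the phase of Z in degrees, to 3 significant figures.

8.78°

X_L = ωL = 35.5 Ω
Z = 230 + j35.5 Ω
|Z| = √(230² + 35.5²) = 233 Ω
∠Z = arctan(35.5/230) = 8.78°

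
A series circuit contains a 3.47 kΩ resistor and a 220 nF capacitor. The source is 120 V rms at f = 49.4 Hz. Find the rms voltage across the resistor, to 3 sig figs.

ω = 2πf = 310.4 rad/s
X_C = 1/(ωC) = 14600 Ω
Z = 3470 − j14600 Ω
|Z| = √(3470² + 14600²) = 15000 Ω
I = V/|Z| = 7.97 mA
V_R = I·|Z_R| = 0.00797 × 3470 = 27.7 V

27.7 V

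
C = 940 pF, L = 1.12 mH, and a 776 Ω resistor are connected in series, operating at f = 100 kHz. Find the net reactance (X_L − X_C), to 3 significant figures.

-989 Ω

ω = 2πf = 628300 rad/s
X_L = ωL = 704 Ω
X_C = 1/(ωC) = 1690 Ω
X = 704 − 1690 = -989 Ω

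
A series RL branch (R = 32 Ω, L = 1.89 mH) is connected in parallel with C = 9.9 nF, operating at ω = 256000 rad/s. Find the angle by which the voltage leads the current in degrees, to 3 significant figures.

X_L = ωL = 484 Ω
X_C = 1/(ωC) = 395 Ω
Branch 1 (R+jX_L): Z₁ = 32.0 + j484 Ω, |Z₁| = 485 Ω
Branch 2 (−jX_C): Z₂ = −j395 Ω
Parallel: Z = Z₁Z₂/(Z₁+Z₂), |Z| = 2020 Ω, ∠Z = -74.1°

-74.1°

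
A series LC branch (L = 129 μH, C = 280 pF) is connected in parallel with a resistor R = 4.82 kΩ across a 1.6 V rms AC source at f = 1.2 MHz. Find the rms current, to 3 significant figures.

ω = 2πf = 7.54e+06 rad/s
X_L = ωL = 973 Ω
X_C = 1/(ωC) = 474 Ω
Branch 1: Z₁ = R = 4820 Ω
Branch 2 (series LC): Z₂ = j(X_L − X_C) = j499 Ω
Parallel: Z = Z₁Z₂/(Z₁+Z₂), |Z| = 496 Ω, ∠Z = 84.1°
I = V/|Z| = 1.6/496 = 3.22 mA

3.22 mA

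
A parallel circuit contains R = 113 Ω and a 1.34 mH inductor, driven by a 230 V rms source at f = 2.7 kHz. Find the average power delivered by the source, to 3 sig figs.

468 W

ω = 2πf = 16960 rad/s
X_L = ωL = 22.7 Ω
Parallel: admittances add. Y = 1/R + 1/(jωL)
Y = (0.00885 − j0.0440) S
|Y| = 0.0449 S → |Z| = 1/|Y| = 22.3 Ω, ∠Z = −∠Y = 78.6°
I = V/|Z| = 10.3 A
P = VI cos φ = 230 × 10.3 × cos(78.6°) = 468 W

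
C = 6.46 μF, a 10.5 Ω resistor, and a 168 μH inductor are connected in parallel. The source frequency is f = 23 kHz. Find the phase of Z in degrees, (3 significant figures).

-83.9°

ω = 2πf = 144500 rad/s
X_L = ωL = 24.3 Ω
X_C = 1/(ωC) = 1.07 Ω
Parallel: admittances add. Y = 1/R + 1/(jωL) + jωC
Y = (0.0952 + j0.892) S
|Y| = 0.897 S → |Z| = 1/|Y| = 1.11 Ω, ∠Z = −∠Y = -83.9°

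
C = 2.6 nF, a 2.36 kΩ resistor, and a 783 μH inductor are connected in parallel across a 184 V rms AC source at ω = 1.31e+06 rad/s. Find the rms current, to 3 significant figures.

X_L = ωL = 1030 Ω
X_C = 1/(ωC) = 294 Ω
Parallel: admittances add. Y = 1/R + 1/(jωL) + jωC
Y = (0.000424 + j0.00243) S
|Y| = 0.00247 S → |Z| = 1/|Y| = 405 Ω, ∠Z = −∠Y = -80.1°
I = V/|Z| = 184/405 = 454 mA

454 mA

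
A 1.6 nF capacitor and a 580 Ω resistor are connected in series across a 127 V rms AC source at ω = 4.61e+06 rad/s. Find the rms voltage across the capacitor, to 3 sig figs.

X_C = 1/(ωC) = 136 Ω
Z = 580 − j136 Ω
|Z| = √(580² + 136²) = 596 Ω
I = V/|Z| = 213 mA
V_C = I·|Z_C| = 0.213 × 136 = 28.9 V

28.9 V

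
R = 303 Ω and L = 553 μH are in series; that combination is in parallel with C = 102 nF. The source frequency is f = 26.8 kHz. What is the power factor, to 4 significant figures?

ω = 2πf = 168400 rad/s
X_L = ωL = 93.12 Ω
X_C = 1/(ωC) = 58.22 Ω
Branch 1 (R+jX_L): Z₁ = 303.0 + j93.12 Ω, |Z₁| = 317.0 Ω
Branch 2 (−jX_C): Z₂ = −j58.22 Ω
Parallel: Z = Z₁Z₂/(Z₁+Z₂), |Z| = 60.51 Ω, ∠Z = -79.49°
cos φ = cos(-79.49°) = 0.1825

0.1825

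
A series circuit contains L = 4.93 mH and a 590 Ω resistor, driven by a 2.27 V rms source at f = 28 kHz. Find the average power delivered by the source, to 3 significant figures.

ω = 2πf = 175900 rad/s
X_L = ωL = 867 Ω
Z = 590 + j867 Ω
|Z| = √(590² + 867²) = 1050 Ω
∠Z = arctan(867/590) = 55.8°
I = V/|Z| = 2.16 mA
P = VI cos φ = 2.27 × 0.00216 × cos(55.8°) = 2.76 mW

2.76 mW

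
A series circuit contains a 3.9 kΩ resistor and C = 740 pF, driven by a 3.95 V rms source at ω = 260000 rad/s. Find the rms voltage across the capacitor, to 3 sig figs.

3.16 V

X_C = 1/(ωC) = 5200 Ω
Z = 3900 − j5200 Ω
|Z| = √(3900² + 5200²) = 6500 Ω
I = V/|Z| = 608 μA
V_C = I·|Z_C| = 0.000608 × 5200 = 3.16 V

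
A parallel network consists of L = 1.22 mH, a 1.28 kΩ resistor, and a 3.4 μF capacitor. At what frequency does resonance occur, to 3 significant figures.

ω₀ = 1/√(LC) = 1/√(0.00122 × 3.4e-06) = 15530 rad/s
f₀ = ω₀/(2π) = 2.47 kHz

2.47 kHz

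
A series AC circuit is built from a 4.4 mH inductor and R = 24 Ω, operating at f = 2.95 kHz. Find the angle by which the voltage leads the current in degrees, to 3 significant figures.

73.6°

ω = 2πf = 18540 rad/s
X_L = ωL = 81.6 Ω
Z = 24.0 + j81.6 Ω
|Z| = √(24.0² + 81.6²) = 85.0 Ω
∠Z = arctan(81.6/24.0) = 73.6°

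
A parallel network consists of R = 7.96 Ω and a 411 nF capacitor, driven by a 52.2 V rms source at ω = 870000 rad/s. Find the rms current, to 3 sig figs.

X_C = 1/(ωC) = 2.80 Ω
Parallel: admittances add. Y = 1/R + jωC
Y = (0.126 + j0.358) S
|Y| = 0.379 S → |Z| = 1/|Y| = 2.64 Ω, ∠Z = −∠Y = -70.6°
I = V/|Z| = 52.2/2.64 = 19.8 A

19.8 A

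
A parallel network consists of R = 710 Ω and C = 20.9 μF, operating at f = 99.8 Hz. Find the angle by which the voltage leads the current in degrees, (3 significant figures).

ω = 2πf = 627.1 rad/s
X_C = 1/(ωC) = 76.3 Ω
Parallel: admittances add. Y = 1/R + jωC
Y = (0.00141 + j0.0131) S
|Y| = 0.0132 S → |Z| = 1/|Y| = 75.9 Ω, ∠Z = −∠Y = -83.9°

-83.9°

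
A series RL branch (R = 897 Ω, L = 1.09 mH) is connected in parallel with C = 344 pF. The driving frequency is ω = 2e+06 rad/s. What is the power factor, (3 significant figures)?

X_L = ωL = 2180 Ω
X_C = 1/(ωC) = 1450 Ω
Branch 1 (R+jX_L): Z₁ = 897 + j2180 Ω, |Z₁| = 2360 Ω
Branch 2 (−jX_C): Z₂ = −j1450 Ω
Parallel: Z = Z₁Z₂/(Z₁+Z₂), |Z| = 2970 Ω, ∠Z = -61.4°
cos φ = cos(-61.4°) = 0.479

0.479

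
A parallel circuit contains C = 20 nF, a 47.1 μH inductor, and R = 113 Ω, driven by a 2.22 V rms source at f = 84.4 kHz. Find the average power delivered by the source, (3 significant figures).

43.6 mW

ω = 2πf = 530300 rad/s
X_L = ωL = 25.0 Ω
X_C = 1/(ωC) = 94.3 Ω
Parallel: admittances add. Y = 1/R + 1/(jωL) + jωC
Y = (0.00885 − j0.0294) S
|Y| = 0.0307 S → |Z| = 1/|Y| = 32.5 Ω, ∠Z = −∠Y = 73.3°
I = V/|Z| = 68.2 mA
P = VI cos φ = 2.22 × 0.0682 × cos(73.3°) = 43.6 mW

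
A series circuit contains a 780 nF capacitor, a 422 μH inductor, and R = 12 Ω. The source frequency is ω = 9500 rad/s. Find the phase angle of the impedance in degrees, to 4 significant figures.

X_L = ωL = 4.009 Ω
X_C = 1/(ωC) = 135.0 Ω
Net reactance X = X_L − X_C = -130.9 Ω
Z = 12.00 − j130.9 Ω
|Z| = √(12.00² + 130.9²) = 131.5 Ω
∠Z = arctan(-130.9/12.00) = -84.76°

-84.76°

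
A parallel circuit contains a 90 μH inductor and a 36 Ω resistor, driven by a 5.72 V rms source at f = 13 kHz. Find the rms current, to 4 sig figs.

ω = 2πf = 81680 rad/s
X_L = ωL = 7.351 Ω
Parallel: admittances add. Y = 1/R + 1/(jωL)
Y = (0.02778 − j0.1360) S
|Y| = 0.1388 S → |Z| = 1/|Y| = 7.203 Ω, ∠Z = −∠Y = 78.46°
I = V/|Z| = 5.72/7.203 = 794.1 mA

794.1 mA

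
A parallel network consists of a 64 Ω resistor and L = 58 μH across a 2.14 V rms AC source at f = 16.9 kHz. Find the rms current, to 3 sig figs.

ω = 2πf = 106200 rad/s
X_L = ωL = 6.16 Ω
Parallel: admittances add. Y = 1/R + 1/(jωL)
Y = (0.0156 − j0.162) S
|Y| = 0.163 S → |Z| = 1/|Y| = 6.13 Ω, ∠Z = −∠Y = 84.5°
I = V/|Z| = 2.14/6.13 = 349 mA

349 mA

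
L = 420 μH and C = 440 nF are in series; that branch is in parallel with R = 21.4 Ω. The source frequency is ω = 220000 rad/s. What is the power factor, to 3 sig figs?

0.968

X_L = ωL = 92.4 Ω
X_C = 1/(ωC) = 10.3 Ω
Branch 1: Z₁ = R = 21.4 Ω
Branch 2 (series LC): Z₂ = j(X_L − X_C) = j82.1 Ω
Parallel: Z = Z₁Z₂/(Z₁+Z₂), |Z| = 20.7 Ω, ∠Z = 14.6°
cos φ = cos(14.6°) = 0.968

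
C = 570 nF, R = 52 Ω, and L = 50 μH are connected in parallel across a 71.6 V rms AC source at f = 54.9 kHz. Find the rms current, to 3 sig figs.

10.0 A

ω = 2πf = 344900 rad/s
X_L = ωL = 17.2 Ω
X_C = 1/(ωC) = 5.09 Ω
Parallel: admittances add. Y = 1/R + 1/(jωL) + jωC
Y = (0.0192 + j0.139) S
|Y| = 0.140 S → |Z| = 1/|Y| = 7.14 Ω, ∠Z = −∠Y = -82.1°
I = V/|Z| = 71.6/7.14 = 10.0 A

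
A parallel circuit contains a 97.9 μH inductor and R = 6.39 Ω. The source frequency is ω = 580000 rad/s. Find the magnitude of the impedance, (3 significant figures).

6.35 Ω

X_L = ωL = 56.8 Ω
Parallel: admittances add. Y = 1/R + 1/(jωL)
Y = (0.156 − j0.0176) S
|Y| = 0.157 S → |Z| = 1/|Y| = 6.35 Ω, ∠Z = −∠Y = 6.42°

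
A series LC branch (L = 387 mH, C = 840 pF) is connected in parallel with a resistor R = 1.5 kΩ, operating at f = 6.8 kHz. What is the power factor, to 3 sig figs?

0.991

ω = 2πf = 42730 rad/s
X_L = ωL = 16500 Ω
X_C = 1/(ωC) = 27900 Ω
Branch 1: Z₁ = R = 1500 Ω
Branch 2 (series LC): Z₂ = j(X_L − X_C) = −j11300 Ω
Parallel: Z = Z₁Z₂/(Z₁+Z₂), |Z| = 1490 Ω, ∠Z = -7.54°
cos φ = cos(-7.54°) = 0.991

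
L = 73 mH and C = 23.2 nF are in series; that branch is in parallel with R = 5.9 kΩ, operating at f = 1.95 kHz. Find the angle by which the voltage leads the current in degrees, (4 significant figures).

-66.03°

ω = 2πf = 12250 rad/s
X_L = ωL = 894.4 Ω
X_C = 1/(ωC) = 3518 Ω
Branch 1: Z₁ = R = 5900 Ω
Branch 2 (series LC): Z₂ = j(X_L − X_C) = −j2624 Ω
Parallel: Z = Z₁Z₂/(Z₁+Z₂), |Z| = 2397 Ω, ∠Z = -66.03°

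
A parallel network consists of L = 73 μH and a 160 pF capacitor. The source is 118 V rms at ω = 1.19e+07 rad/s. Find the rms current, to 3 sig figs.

X_L = ωL = 869 Ω
X_C = 1/(ωC) = 525 Ω
Parallel: admittances add. Y = 1/(jωL) + jωC
Y = (0 + j0.000753) S
|Y| = 0.000753 S → |Z| = 1/|Y| = 1330 Ω, ∠Z = −∠Y = -90.0°
I = V/|Z| = 118/1330 = 88.8 mA

88.8 mA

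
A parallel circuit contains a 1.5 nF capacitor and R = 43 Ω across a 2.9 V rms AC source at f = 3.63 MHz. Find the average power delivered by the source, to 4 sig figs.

195.6 mW

ω = 2πf = 2.281e+07 rad/s
X_C = 1/(ωC) = 29.23 Ω
Parallel: admittances add. Y = 1/R + jωC
Y = (0.02326 + j0.03421) S
|Y| = 0.04137 S → |Z| = 1/|Y| = 24.17 Ω, ∠Z = −∠Y = -55.79°
I = V/|Z| = 120.0 mA
P = VI cos φ = 2.9 × 0.1200 × cos(-55.79°) = 195.6 mW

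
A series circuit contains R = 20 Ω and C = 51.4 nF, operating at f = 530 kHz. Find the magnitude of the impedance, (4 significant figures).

20.84 Ω

ω = 2πf = 3.33e+06 rad/s
X_C = 1/(ωC) = 5.842 Ω
Z = 20.00 − j5.842 Ω
|Z| = √(20.00² + 5.842²) = 20.84 Ω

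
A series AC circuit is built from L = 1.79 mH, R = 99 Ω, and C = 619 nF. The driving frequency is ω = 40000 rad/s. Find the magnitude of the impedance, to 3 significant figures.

104 Ω

X_L = ωL = 71.6 Ω
X_C = 1/(ωC) = 40.4 Ω
Net reactance X = X_L − X_C = 31.2 Ω
Z = 99.0 + j31.2 Ω
|Z| = √(99.0² + 31.2²) = 104 Ω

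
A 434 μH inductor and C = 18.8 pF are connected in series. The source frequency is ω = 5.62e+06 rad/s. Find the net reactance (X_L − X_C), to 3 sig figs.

X_L = ωL = 2440 Ω
X_C = 1/(ωC) = 9460 Ω
X = 2440 − 9460 = -7030 Ω

-7030 Ω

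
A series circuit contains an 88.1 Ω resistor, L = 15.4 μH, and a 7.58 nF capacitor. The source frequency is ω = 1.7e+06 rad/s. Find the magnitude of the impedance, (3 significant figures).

102 Ω

X_L = ωL = 26.2 Ω
X_C = 1/(ωC) = 77.6 Ω
Net reactance X = X_L − X_C = -51.4 Ω
Z = 88.1 − j51.4 Ω
|Z| = √(88.1² + 51.4²) = 102 Ω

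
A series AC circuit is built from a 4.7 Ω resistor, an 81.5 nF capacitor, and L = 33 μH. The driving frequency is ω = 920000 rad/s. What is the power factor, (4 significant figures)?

X_L = ωL = 30.36 Ω
X_C = 1/(ωC) = 13.34 Ω
Net reactance X = X_L − X_C = 17.02 Ω
Z = 4.700 + j17.02 Ω
|Z| = √(4.700² + 17.02²) = 17.66 Ω
∠Z = arctan(17.02/4.700) = 74.57°
cos φ = cos(74.57°) = 0.2661

0.2661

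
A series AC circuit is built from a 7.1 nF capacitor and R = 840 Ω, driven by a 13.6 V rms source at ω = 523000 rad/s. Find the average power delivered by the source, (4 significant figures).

X_C = 1/(ωC) = 269.3 Ω
Z = 840.0 − j269.3 Ω
|Z| = √(840.0² + 269.3²) = 882.1 Ω
∠Z = arctan(-269.3/840.0) = -17.78°
I = V/|Z| = 15.42 mA
P = VI cos φ = 13.6 × 0.01542 × cos(-17.78°) = 199.7 mW

199.7 mW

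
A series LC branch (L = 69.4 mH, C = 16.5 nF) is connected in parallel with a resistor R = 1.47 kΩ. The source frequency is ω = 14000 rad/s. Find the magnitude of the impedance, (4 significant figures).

X_L = ωL = 971.6 Ω
X_C = 1/(ωC) = 4329 Ω
Branch 1: Z₁ = R = 1470 Ω
Branch 2 (series LC): Z₂ = j(X_L − X_C) = −j3357 Ω
Parallel: Z = Z₁Z₂/(Z₁+Z₂), |Z| = 1347 Ω, ∠Z = -23.65°

1347 Ω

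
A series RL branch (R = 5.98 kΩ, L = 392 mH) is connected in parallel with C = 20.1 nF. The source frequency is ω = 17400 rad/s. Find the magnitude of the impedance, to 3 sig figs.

X_L = ωL = 6820 Ω
X_C = 1/(ωC) = 2860 Ω
Branch 1 (R+jX_L): Z₁ = 5980 + j6820 Ω, |Z₁| = 9070 Ω
Branch 2 (−jX_C): Z₂ = −j2860 Ω
Parallel: Z = Z₁Z₂/(Z₁+Z₂), |Z| = 3620 Ω, ∠Z = -74.8°

3620 Ω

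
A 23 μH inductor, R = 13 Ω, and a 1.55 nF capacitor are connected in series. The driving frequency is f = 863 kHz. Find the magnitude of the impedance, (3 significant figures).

14.2 Ω

ω = 2πf = 5.422e+06 rad/s
X_L = ωL = 125 Ω
X_C = 1/(ωC) = 119 Ω
Net reactance X = X_L − X_C = 5.73 Ω
Z = 13.0 + j5.73 Ω
|Z| = √(13.0² + 5.73²) = 14.2 Ω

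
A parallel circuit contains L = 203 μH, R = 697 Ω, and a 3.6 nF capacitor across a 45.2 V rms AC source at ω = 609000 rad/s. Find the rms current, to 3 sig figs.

274 mA

X_L = ωL = 124 Ω
X_C = 1/(ωC) = 456 Ω
Parallel: admittances add. Y = 1/R + 1/(jωL) + jωC
Y = (0.00143 − j0.00590) S
|Y| = 0.00607 S → |Z| = 1/|Y| = 165 Ω, ∠Z = −∠Y = 76.3°
I = V/|Z| = 45.2/165 = 274 mA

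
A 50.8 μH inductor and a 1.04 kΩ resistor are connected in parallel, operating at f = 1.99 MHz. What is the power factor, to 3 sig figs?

0.521

ω = 2πf = 1.25e+07 rad/s
X_L = ωL = 635 Ω
Parallel: admittances add. Y = 1/R + 1/(jωL)
Y = (0.000962 − j0.00157) S
|Y| = 0.00184 S → |Z| = 1/|Y| = 542 Ω, ∠Z = −∠Y = 58.6°
cos φ = cos(58.6°) = 0.521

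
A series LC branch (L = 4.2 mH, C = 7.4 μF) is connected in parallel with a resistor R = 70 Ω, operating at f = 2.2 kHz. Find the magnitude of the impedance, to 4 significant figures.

ω = 2πf = 13820 rad/s
X_L = ωL = 58.06 Ω
X_C = 1/(ωC) = 9.776 Ω
Branch 1: Z₁ = R = 70.00 Ω
Branch 2 (series LC): Z₂ = j(X_L − X_C) = j48.28 Ω
Parallel: Z = Z₁Z₂/(Z₁+Z₂), |Z| = 39.74 Ω, ∠Z = 55.41°

39.74 Ω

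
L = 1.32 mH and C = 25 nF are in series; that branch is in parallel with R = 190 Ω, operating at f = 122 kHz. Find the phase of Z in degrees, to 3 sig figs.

ω = 2πf = 766500 rad/s
X_L = ωL = 1010 Ω
X_C = 1/(ωC) = 52.2 Ω
Branch 1: Z₁ = R = 190 Ω
Branch 2 (series LC): Z₂ = j(X_L − X_C) = j960 Ω
Parallel: Z = Z₁Z₂/(Z₁+Z₂), |Z| = 186 Ω, ∠Z = 11.2°

11.2°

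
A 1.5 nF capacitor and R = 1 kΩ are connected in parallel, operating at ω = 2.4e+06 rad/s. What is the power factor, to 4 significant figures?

X_C = 1/(ωC) = 277.8 Ω
Parallel: admittances add. Y = 1/R + jωC
Y = (0.001000 + j0.003600) S
|Y| = 0.003736 S → |Z| = 1/|Y| = 267.6 Ω, ∠Z = −∠Y = -74.48°
cos φ = cos(-74.48°) = 0.2676

0.2676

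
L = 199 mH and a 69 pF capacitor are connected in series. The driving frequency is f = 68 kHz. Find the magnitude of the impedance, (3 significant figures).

51100 Ω

ω = 2πf = 427300 rad/s
X_L = ωL = 85000 Ω
X_C = 1/(ωC) = 33900 Ω
Net reactance X = X_L − X_C = 51100 Ω
Z = j51100 Ω
|Z| = √(0² + 51100²) = 51100 Ω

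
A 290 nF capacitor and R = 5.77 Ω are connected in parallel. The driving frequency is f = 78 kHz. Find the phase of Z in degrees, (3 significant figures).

-39.4°

ω = 2πf = 490100 rad/s
X_C = 1/(ωC) = 7.04 Ω
Parallel: admittances add. Y = 1/R + jωC
Y = (0.173 + j0.142) S
|Y| = 0.224 S → |Z| = 1/|Y| = 4.46 Ω, ∠Z = −∠Y = -39.4°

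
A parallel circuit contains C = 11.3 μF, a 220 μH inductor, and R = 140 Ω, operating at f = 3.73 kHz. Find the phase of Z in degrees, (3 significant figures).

ω = 2πf = 23440 rad/s
X_L = ωL = 5.16 Ω
X_C = 1/(ωC) = 3.78 Ω
Parallel: admittances add. Y = 1/R + 1/(jωL) + jωC
Y = (0.00714 + j0.0709) S
|Y| = 0.0712 S → |Z| = 1/|Y| = 14.0 Ω, ∠Z = −∠Y = -84.2°

-84.2°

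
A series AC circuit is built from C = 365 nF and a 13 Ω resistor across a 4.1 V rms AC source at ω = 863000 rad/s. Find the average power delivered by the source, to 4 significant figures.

1.220 W

X_C = 1/(ωC) = 3.175 Ω
Z = 13.00 − j3.175 Ω
|Z| = √(13.00² + 3.175²) = 13.38 Ω
∠Z = arctan(-3.175/13.00) = -13.72°
I = V/|Z| = 306.4 mA
P = VI cos φ = 4.1 × 0.3064 × cos(-13.72°) = 1.220 W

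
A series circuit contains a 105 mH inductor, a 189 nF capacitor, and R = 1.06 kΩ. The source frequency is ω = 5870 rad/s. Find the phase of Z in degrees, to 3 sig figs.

-15.0°

X_L = ωL = 616 Ω
X_C = 1/(ωC) = 901 Ω
Net reactance X = X_L − X_C = -285 Ω
Z = 1060 − j285 Ω
|Z| = √(1060² + 285²) = 1100 Ω
∠Z = arctan(-285/1060) = -15.0°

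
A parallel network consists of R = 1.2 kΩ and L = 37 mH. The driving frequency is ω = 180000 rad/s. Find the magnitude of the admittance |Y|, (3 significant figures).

847 μS

X_L = ωL = 6660 Ω
Parallel: admittances add. Y = 1/R + 1/(jωL)
Y = (0.000833 − j0.000150) S
|Y| = 0.000847 S → |Z| = 1/|Y| = 1180 Ω, ∠Z = −∠Y = 10.2°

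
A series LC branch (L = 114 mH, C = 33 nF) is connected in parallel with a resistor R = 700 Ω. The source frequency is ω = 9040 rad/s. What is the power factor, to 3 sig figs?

0.957

X_L = ωL = 1030 Ω
X_C = 1/(ωC) = 3350 Ω
Branch 1: Z₁ = R = 700 Ω
Branch 2 (series LC): Z₂ = j(X_L − X_C) = −j2320 Ω
Parallel: Z = Z₁Z₂/(Z₁+Z₂), |Z| = 670 Ω, ∠Z = -16.8°
cos φ = cos(-16.8°) = 0.957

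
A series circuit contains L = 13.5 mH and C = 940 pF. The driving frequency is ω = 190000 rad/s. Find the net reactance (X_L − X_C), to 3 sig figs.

X_L = ωL = 2560 Ω
X_C = 1/(ωC) = 5600 Ω
X = 2560 − 5600 = -3030 Ω

-3030 Ω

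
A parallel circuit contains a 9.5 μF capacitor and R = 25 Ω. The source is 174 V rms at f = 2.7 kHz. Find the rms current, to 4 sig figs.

28.89 A

ω = 2πf = 16960 rad/s
X_C = 1/(ωC) = 6.205 Ω
Parallel: admittances add. Y = 1/R + jωC
Y = (0.04000 + j0.1612) S
|Y| = 0.1661 S → |Z| = 1/|Y| = 6.022 Ω, ∠Z = −∠Y = -76.06°
I = V/|Z| = 174/6.022 = 28.89 A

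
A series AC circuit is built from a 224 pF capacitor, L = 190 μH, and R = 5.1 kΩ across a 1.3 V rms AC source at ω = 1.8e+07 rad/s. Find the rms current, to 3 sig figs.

216 μA

X_L = ωL = 3420 Ω
X_C = 1/(ωC) = 248 Ω
Net reactance X = X_L − X_C = 3170 Ω
Z = 5100 + j3170 Ω
|Z| = √(5100² + 3170²) = 6010 Ω
I = V/|Z| = 1.3/6010 = 216 μA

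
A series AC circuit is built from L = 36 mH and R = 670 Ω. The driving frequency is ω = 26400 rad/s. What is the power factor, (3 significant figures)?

X_L = ωL = 950 Ω
Z = 670 + j950 Ω
|Z| = √(670² + 950²) = 1160 Ω
∠Z = arctan(950/670) = 54.8°
cos φ = cos(54.8°) = 0.576

0.576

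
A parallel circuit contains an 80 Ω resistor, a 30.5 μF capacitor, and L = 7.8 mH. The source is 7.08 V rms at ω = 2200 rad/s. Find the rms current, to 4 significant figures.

108.3 mA

X_L = ωL = 17.16 Ω
X_C = 1/(ωC) = 14.90 Ω
Parallel: admittances add. Y = 1/R + 1/(jωL) + jωC
Y = (0.01250 + j0.008825) S
|Y| = 0.01530 S → |Z| = 1/|Y| = 65.35 Ω, ∠Z = −∠Y = -35.22°
I = V/|Z| = 7.08/65.35 = 108.3 mA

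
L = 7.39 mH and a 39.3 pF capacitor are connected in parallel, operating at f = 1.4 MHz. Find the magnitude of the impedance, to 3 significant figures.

3030 Ω

ω = 2πf = 8.796e+06 rad/s
X_L = ωL = 65000 Ω
X_C = 1/(ωC) = 2890 Ω
Parallel: admittances add. Y = 1/(jωL) + jωC
Y = (0 + j0.000330) S
|Y| = 0.000330 S → |Z| = 1/|Y| = 3030 Ω, ∠Z = −∠Y = -90.0°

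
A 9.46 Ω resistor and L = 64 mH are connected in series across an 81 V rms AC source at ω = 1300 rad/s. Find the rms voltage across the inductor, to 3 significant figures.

X_L = ωL = 83.2 Ω
Z = 9.46 + j83.2 Ω
|Z| = √(9.46² + 83.2²) = 83.7 Ω
I = V/|Z| = 967 mA
V_L = I·|Z_L| = 0.967 × 83.2 = 80.5 V

80.5 V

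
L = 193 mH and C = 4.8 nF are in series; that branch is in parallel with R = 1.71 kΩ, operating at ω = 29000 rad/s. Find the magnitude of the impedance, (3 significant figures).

X_L = ωL = 5600 Ω
X_C = 1/(ωC) = 7180 Ω
Branch 1: Z₁ = R = 1710 Ω
Branch 2 (series LC): Z₂ = j(X_L − X_C) = −j1590 Ω
Parallel: Z = Z₁Z₂/(Z₁+Z₂), |Z| = 1160 Ω, ∠Z = -47.1°

1160 Ω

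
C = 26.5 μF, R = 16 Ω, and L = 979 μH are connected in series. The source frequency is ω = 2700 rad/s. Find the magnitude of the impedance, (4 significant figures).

19.61 Ω

X_L = ωL = 2.643 Ω
X_C = 1/(ωC) = 13.98 Ω
Net reactance X = X_L − X_C = -11.33 Ω
Z = 16.00 − j11.33 Ω
|Z| = √(16.00² + 11.33²) = 19.61 Ω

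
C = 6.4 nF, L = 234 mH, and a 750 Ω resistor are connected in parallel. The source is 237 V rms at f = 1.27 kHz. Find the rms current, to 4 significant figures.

336.2 mA

ω = 2πf = 7980 rad/s
X_L = ωL = 1867 Ω
X_C = 1/(ωC) = 19580 Ω
Parallel: admittances add. Y = 1/R + 1/(jωL) + jωC
Y = (0.001333 − j0.0004845) S
|Y| = 0.001419 S → |Z| = 1/|Y| = 704.9 Ω, ∠Z = −∠Y = 19.97°
I = V/|Z| = 237/704.9 = 336.2 mA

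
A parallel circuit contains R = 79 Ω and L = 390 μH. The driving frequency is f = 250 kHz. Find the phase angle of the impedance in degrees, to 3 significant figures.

7.35°

ω = 2πf = 1.571e+06 rad/s
X_L = ωL = 613 Ω
Parallel: admittances add. Y = 1/R + 1/(jωL)
Y = (0.0127 − j0.00163) S
|Y| = 0.0128 S → |Z| = 1/|Y| = 78.4 Ω, ∠Z = −∠Y = 7.35°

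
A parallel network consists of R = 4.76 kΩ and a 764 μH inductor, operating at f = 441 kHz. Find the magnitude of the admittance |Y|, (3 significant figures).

ω = 2πf = 2.771e+06 rad/s
X_L = ωL = 2120 Ω
Parallel: admittances add. Y = 1/R + 1/(jωL)
Y = (0.000210 − j0.000472) S
|Y| = 0.000517 S → |Z| = 1/|Y| = 1930 Ω, ∠Z = −∠Y = 66.0°

517 μS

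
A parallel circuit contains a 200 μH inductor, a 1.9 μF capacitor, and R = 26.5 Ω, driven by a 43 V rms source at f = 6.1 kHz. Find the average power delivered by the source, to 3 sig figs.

69.8 W

ω = 2πf = 38330 rad/s
X_L = ωL = 7.67 Ω
X_C = 1/(ωC) = 13.7 Ω
Parallel: admittances add. Y = 1/R + 1/(jωL) + jωC
Y = (0.0377 − j0.0576) S
|Y| = 0.0689 S → |Z| = 1/|Y| = 14.5 Ω, ∠Z = −∠Y = 56.8°
I = V/|Z| = 2.96 A
P = VI cos φ = 43 × 2.96 × cos(56.8°) = 69.8 W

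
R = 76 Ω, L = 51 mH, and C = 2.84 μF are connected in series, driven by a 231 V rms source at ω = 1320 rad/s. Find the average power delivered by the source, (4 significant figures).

89.03 W

X_L = ωL = 67.32 Ω
X_C = 1/(ωC) = 266.8 Ω
Net reactance X = X_L − X_C = -199.4 Ω
Z = 76.00 − j199.4 Ω
|Z| = √(76.00² + 199.4²) = 213.4 Ω
∠Z = arctan(-199.4/76.00) = -69.14°
I = V/|Z| = 1.082 A
P = VI cos φ = 231 × 1.082 × cos(-69.14°) = 89.03 W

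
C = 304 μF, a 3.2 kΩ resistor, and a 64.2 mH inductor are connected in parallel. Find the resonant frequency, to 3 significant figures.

36.0 Hz

ω₀ = 1/√(LC) = 1/√(0.0642 × 0.000304) = 226.4 rad/s
f₀ = ω₀/(2π) = 36.0 Hz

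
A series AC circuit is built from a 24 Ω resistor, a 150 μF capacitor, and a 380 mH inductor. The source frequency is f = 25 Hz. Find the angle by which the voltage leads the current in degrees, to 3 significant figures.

ω = 2πf = 157.1 rad/s
X_L = ωL = 59.7 Ω
X_C = 1/(ωC) = 42.4 Ω
Net reactance X = X_L − X_C = 17.2 Ω
Z = 24.0 + j17.2 Ω
|Z| = √(24.0² + 17.2²) = 29.6 Ω
∠Z = arctan(17.2/24.0) = 35.7°

35.7°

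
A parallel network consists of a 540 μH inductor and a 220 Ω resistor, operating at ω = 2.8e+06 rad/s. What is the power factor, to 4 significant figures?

0.9896

X_L = ωL = 1512 Ω
Parallel: admittances add. Y = 1/R + 1/(jωL)
Y = (0.004545 − j0.0006614) S
|Y| = 0.004593 S → |Z| = 1/|Y| = 217.7 Ω, ∠Z = −∠Y = 8.279°
cos φ = cos(8.279°) = 0.9896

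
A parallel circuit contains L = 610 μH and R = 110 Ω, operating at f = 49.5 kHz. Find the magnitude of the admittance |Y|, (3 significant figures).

10.5 mS

ω = 2πf = 311000 rad/s
X_L = ωL = 190 Ω
Parallel: admittances add. Y = 1/R + 1/(jωL)
Y = (0.00909 − j0.00527) S
|Y| = 0.0105 S → |Z| = 1/|Y| = 95.2 Ω, ∠Z = −∠Y = 30.1°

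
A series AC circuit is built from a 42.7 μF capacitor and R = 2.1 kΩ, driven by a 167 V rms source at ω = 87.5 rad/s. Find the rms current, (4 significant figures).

78.89 mA

X_C = 1/(ωC) = 267.6 Ω
Z = 2100 − j267.6 Ω
|Z| = √(2100² + 267.6²) = 2117 Ω
I = V/|Z| = 167/2117 = 78.89 mA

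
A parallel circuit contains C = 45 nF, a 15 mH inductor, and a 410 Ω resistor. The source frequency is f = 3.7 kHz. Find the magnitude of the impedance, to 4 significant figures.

328.5 Ω

ω = 2πf = 23250 rad/s
X_L = ωL = 348.7 Ω
X_C = 1/(ωC) = 955.9 Ω
Parallel: admittances add. Y = 1/R + 1/(jωL) + jωC
Y = (0.002439 − j0.001822) S
|Y| = 0.003044 S → |Z| = 1/|Y| = 328.5 Ω, ∠Z = −∠Y = 36.75°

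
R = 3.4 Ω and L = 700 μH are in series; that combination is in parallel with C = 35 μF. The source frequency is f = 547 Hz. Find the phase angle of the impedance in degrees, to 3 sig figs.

5.36°

ω = 2πf = 3437 rad/s
X_L = ωL = 2.41 Ω
X_C = 1/(ωC) = 8.31 Ω
Branch 1 (R+jX_L): Z₁ = 3.40 + j2.41 Ω, |Z₁| = 4.17 Ω
Branch 2 (−jX_C): Z₂ = −j8.31 Ω
Parallel: Z = Z₁Z₂/(Z₁+Z₂), |Z| = 5.08 Ω, ∠Z = 5.36°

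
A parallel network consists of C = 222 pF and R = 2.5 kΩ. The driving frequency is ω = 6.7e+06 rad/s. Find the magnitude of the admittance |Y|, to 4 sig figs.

1.540 mS

X_C = 1/(ωC) = 672.3 Ω
Parallel: admittances add. Y = 1/R + jωC
Y = (0.0004000 + j0.001487) S
|Y| = 0.001540 S → |Z| = 1/|Y| = 649.2 Ω, ∠Z = −∠Y = -74.95°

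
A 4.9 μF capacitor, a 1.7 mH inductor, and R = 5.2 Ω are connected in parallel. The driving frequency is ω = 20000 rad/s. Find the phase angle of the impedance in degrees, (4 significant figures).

X_L = ωL = 34.00 Ω
X_C = 1/(ωC) = 10.20 Ω
Parallel: admittances add. Y = 1/R + 1/(jωL) + jωC
Y = (0.1923 + j0.06859) S
|Y| = 0.2042 S → |Z| = 1/|Y| = 4.898 Ω, ∠Z = −∠Y = -19.63°

-19.63°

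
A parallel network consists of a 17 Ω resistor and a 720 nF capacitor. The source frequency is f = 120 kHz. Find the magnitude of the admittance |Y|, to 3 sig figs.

ω = 2πf = 754000 rad/s
X_C = 1/(ωC) = 1.84 Ω
Parallel: admittances add. Y = 1/R + jωC
Y = (0.0588 + j0.543) S
|Y| = 0.546 S → |Z| = 1/|Y| = 1.83 Ω, ∠Z = −∠Y = -83.8°

546 mS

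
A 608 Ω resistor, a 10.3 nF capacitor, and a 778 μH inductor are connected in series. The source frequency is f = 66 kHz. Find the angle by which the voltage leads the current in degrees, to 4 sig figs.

ω = 2πf = 414700 rad/s
X_L = ωL = 322.6 Ω
X_C = 1/(ωC) = 234.1 Ω
Net reactance X = X_L − X_C = 88.51 Ω
Z = 608.0 + j88.51 Ω
|Z| = √(608.0² + 88.51²) = 614.4 Ω
∠Z = arctan(88.51/608.0) = 8.283°

8.283°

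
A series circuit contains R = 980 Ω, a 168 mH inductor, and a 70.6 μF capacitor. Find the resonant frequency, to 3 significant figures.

46.2 Hz

ω₀ = 1/√(LC) = 1/√(0.168 × 7.06e-05) = 290.4 rad/s
f₀ = ω₀/(2π) = 46.2 Hz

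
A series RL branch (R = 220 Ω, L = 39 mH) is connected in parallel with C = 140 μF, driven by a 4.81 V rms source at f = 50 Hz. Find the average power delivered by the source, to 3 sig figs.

105 mW

ω = 2πf = 314.2 rad/s
X_L = ωL = 12.3 Ω
X_C = 1/(ωC) = 22.7 Ω
Branch 1 (R+jX_L): Z₁ = 220 + j12.3 Ω, |Z₁| = 220 Ω
Branch 2 (−jX_C): Z₂ = −j22.7 Ω
Parallel: Z = Z₁Z₂/(Z₁+Z₂), |Z| = 22.7 Ω, ∠Z = -84.1°
I = V/|Z| = 211 mA
P = VI cos φ = 4.81 × 0.211 × cos(-84.1°) = 105 mW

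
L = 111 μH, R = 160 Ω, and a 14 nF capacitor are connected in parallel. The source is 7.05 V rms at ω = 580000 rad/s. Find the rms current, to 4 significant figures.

X_L = ωL = 64.38 Ω
X_C = 1/(ωC) = 123.2 Ω
Parallel: admittances add. Y = 1/R + 1/(jωL) + jωC
Y = (0.006250 − j0.007413) S
|Y| = 0.009696 S → |Z| = 1/|Y| = 103.1 Ω, ∠Z = −∠Y = 49.86°
I = V/|Z| = 7.05/103.1 = 68.36 mA

68.36 mA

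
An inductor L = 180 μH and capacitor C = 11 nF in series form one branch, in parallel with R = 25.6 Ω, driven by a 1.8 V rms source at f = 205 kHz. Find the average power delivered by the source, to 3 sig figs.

ω = 2πf = 1.288e+06 rad/s
X_L = ωL = 232 Ω
X_C = 1/(ωC) = 70.6 Ω
Branch 1: Z₁ = R = 25.6 Ω
Branch 2 (series LC): Z₂ = j(X_L − X_C) = j161 Ω
Parallel: Z = Z₁Z₂/(Z₁+Z₂), |Z| = 25.3 Ω, ∠Z = 9.02°
I = V/|Z| = 71.2 mA
P = VI cos φ = 1.8 × 0.0712 × cos(9.02°) = 127 mW

127 mW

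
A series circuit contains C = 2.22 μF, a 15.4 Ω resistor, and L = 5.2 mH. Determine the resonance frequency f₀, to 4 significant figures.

ω₀ = 1/√(LC) = 1/√(0.0052 × 2.22e-06) = 9307 rad/s
f₀ = ω₀/(2π) = 1.481 kHz

1.481 kHz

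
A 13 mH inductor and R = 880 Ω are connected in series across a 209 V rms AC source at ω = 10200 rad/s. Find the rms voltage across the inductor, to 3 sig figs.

31.1 V

X_L = ωL = 133 Ω
Z = 880 + j133 Ω
|Z| = √(880² + 133²) = 890 Ω
I = V/|Z| = 235 mA
V_L = I·|Z_L| = 0.235 × 133 = 31.1 V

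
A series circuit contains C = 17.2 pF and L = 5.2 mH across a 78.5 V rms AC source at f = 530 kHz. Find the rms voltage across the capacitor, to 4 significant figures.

ω = 2πf = 3.33e+06 rad/s
X_L = ωL = 17320 Ω
X_C = 1/(ωC) = 17460 Ω
Net reactance X = X_L − X_C = -142.4 Ω
Z = − j142.4 Ω
|Z| = √(0² + 142.4²) = 142.4 Ω
I = V/|Z| = 551.3 mA
V_C = I·|Z_C| = 0.5513 × 17460 = 9625 V

9625 V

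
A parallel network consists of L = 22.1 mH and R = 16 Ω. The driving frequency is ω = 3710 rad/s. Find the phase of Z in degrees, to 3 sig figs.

11.0°

X_L = ωL = 82.0 Ω
Parallel: admittances add. Y = 1/R + 1/(jωL)
Y = (0.0625 − j0.0122) S
|Y| = 0.0637 S → |Z| = 1/|Y| = 15.7 Ω, ∠Z = −∠Y = 11.0°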